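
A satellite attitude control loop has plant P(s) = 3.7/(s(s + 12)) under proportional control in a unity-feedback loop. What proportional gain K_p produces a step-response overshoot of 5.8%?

K_p = 21.6

From %OS = 100·exp(−πζ/√(1−ζ²)) = 5.8%, ζ = −ln(0.058)/√(π²+ln²(0.058)) = 0.6716.
Characteristic equation s² + 12s + 3.7K_p = 0 gives ζ = 12/(2√(3.7K_p)).
Setting ζ = 0.6716: √(3.7K_p) = 12/(2·0.6716) = 8.935, so K_p = 79.83/3.7 = 21.6.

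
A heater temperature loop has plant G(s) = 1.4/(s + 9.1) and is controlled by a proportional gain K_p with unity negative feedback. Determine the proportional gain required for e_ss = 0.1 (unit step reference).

The loop is type 0, so e_ss(step) = 1/(1 + K_pos) with K_pos = K_p·G(0).
G(0) = 0.1538. Require 1/(1 + K_p·0.1538) = 0.1, so 1 + 0.1538·K_p = 10.
K_p = (10 − 1)/0.1538 = 58.5.

K_p = 58.5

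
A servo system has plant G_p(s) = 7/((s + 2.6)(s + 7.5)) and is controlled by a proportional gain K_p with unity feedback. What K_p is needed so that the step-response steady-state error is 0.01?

Steady-state error for a unit step on this type-0 loop is 1/(1 + K_p·G_p(0)).
G_p(0) = 0.359. Require 1/(1 + K_p·0.359) = 0.01, so 1 + 0.359·K_p = 100.
K_p = (100 − 1)/0.359 = 276.

K_p = 276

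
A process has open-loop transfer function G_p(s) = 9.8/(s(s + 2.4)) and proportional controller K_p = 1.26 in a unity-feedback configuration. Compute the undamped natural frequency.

ω_n = 3.51 rad/s

With unity feedback the closed-loop characteristic equation is s² + 2.4s + 1.26·9.8 = s² + 2.4s + 12.35 = 0.
So ω_n² = 12.35 ⇒ ω_n = 3.514 rad/s, and ζ = 2.4/(2ω_n) = 0.341.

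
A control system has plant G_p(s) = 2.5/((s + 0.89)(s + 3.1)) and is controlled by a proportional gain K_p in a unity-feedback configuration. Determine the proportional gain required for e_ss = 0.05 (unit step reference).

Steady-state error for a unit step on this type-0 loop is 1/(1 + K_p·G_p(0)).
G_p(0) = 0.9061. Require 1/(1 + K_p·0.9061) = 0.05, so 1 + 0.9061·K_p = 20.
K_p = (20 − 1)/0.9061 = 21.

K_p = 21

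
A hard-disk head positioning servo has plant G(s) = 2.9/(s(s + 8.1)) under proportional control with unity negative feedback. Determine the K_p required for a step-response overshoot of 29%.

From %OS = 100·exp(−πζ/√(1−ζ²)) = 29%, ζ = −ln(0.29)/√(π²+ln²(0.29)) = 0.3666.
Characteristic equation s² + 8.1s + 2.9K_p = 0 gives ζ = 8.1/(2√(2.9K_p)).
Setting ζ = 0.3666: √(2.9K_p) = 8.1/(2·0.3666) = 11.05, so K_p = 122/2.9 = 42.1.

K_p = 42.1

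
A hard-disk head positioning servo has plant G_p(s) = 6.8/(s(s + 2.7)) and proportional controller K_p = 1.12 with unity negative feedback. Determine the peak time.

T_p = 1.31 s

The closed-loop denominator s² + 2.7s + 7.616 gives ω_n = √7.616 = 2.76 and ζ = 2.7/(2ω_n) = 0.4892.
Damped frequency ω_d = ω_n√(1−ζ²) = 2.407 rad/s, so peak time T_p = π/ω_d = 1.31 s.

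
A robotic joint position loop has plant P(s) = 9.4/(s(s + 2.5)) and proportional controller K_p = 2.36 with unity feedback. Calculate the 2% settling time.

T_s ≈ 3.2 s

From 1 + K_pP(s) = 0: s² + 2.5s + 22.18 = 0 ⇒ ω_n = 4.71, ζ = 0.2654.
2% settling time T_s ≈ 4/(ζω_n) = 4/1.25 = 3.2 s.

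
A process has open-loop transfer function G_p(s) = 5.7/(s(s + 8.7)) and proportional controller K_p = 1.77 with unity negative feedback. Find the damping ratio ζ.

The closed-loop denominator is s(s+8.7) + 1.77·5.7 = s² + 8.7s + 10.09.
So ω_n² = 10.09 ⇒ ω_n = 3.176 rad/s, and ζ = 8.7/(2ω_n) = 1.37.

ζ = 1.37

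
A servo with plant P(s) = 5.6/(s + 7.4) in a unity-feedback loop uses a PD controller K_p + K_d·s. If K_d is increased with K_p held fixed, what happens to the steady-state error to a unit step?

unchanged

At s = 0 the derivative term contributes nothing: C(0) = K_p regardless of K_d, so K_pos = K_p·P(0) and e_ss are unchanged.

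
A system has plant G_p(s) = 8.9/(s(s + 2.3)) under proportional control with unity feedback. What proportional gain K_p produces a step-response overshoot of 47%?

From %OS = 100·exp(−πζ/√(1−ζ²)) = 47%, ζ = −ln(0.47)/√(π²+ln²(0.47)) = 0.2337.
Characteristic equation s² + 2.3s + 8.9K_p = 0 gives ζ = 2.3/(2√(8.9K_p)).
Setting ζ = 0.2337: √(8.9K_p) = 2.3/(2·0.2337) = 4.921, so K_p = 24.22/8.9 = 2.72.

K_p = 2.72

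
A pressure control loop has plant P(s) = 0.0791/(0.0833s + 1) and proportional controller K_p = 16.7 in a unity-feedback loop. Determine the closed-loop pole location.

Closed loop: T(s) = K_p·P/(1+K_p·P) = 1.321/(0.0833s + 1 + 1.321), with pole at s = −(1 + 1.321)/0.0833 = −27.86.

s = -27.86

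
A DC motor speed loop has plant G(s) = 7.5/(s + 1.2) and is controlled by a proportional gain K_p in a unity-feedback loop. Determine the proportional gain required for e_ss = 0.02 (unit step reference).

K_p = 7.84

Steady-state error for a unit step on this type-0 loop is 1/(1 + K_p·G(0)).
G(0) = 6.25. Require 1/(1 + K_p·6.25) = 0.02, so 1 + 6.25·K_p = 50.
K_p = (50 − 1)/6.25 = 7.84.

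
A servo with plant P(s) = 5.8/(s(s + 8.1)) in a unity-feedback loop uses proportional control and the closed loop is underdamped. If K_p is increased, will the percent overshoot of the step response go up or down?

increase

ζ = 8.1/(2√(5.8K_p)) decreases as K_p grows; lower damping means more overshoot.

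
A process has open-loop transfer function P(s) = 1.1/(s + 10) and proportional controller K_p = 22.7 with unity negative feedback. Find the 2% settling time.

Closed-loop transfer function: T(s) = K_p·P(s)/(1 + K_p·P(s)) = 24.97/(s + 10 + 24.97) = 24.97/(s + 34.97).
Time constant τ = 1/34.97 = 0.0286 s, so the 2% settling time is about 4τ = 0.114 s.

T_s ≈ 0.114 s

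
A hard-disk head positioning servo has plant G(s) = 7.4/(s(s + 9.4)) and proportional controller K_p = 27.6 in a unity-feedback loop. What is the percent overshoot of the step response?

33.5%

The closed-loop denominator s² + 9.4s + 204.2 gives ω_n = √204.2 = 14.29 and ζ = 9.4/(2ω_n) = 0.3289.
%OS = 100·exp(−πζ/√(1−ζ²)) = 100·exp(−π·0.3289/√0.8918) = 33.5%.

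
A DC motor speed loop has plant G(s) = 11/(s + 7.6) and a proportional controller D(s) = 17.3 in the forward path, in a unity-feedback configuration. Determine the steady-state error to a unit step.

The loop is type 0. Static position error constant K_pos = D(0)·G(0) = 17.3·1.447 = 25.04.
Steady-state error to a unit step: e_ss = 1/(1+K_pos) = 1/26.04 = 0.0384.

0.0384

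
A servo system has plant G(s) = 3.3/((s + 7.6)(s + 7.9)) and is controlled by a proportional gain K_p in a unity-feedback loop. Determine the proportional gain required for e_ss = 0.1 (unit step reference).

K_p = 164

Steady-state error for a unit step on this type-0 loop is 1/(1 + K_p·G(0)).
G(0) = 0.05496. Require 1/(1 + K_p·0.05496) = 0.1, so 1 + 0.05496·K_p = 10.
K_p = (10 − 1)/0.05496 = 164.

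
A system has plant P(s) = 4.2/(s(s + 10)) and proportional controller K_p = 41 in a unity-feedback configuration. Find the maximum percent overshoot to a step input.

27.4%

The closed-loop denominator s² + 10s + 172.2 gives ω_n = √172.2 = 13.12 and ζ = 10/(2ω_n) = 0.381.
%OS = 100·exp(−πζ/√(1−ζ²)) = 100·exp(−π·0.381/√0.8548) = 27.4%.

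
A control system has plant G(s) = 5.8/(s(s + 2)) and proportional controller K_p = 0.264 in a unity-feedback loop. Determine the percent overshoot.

The closed-loop denominator s² + 2s + 1.531 gives ω_n = √1.531 = 1.237 and ζ = 2/(2ω_n) = 0.8081.
%OS = 100·exp(−πζ/√(1−ζ²)) = 100·exp(−π·0.8081/√0.3469) = 1.34%.

1.34%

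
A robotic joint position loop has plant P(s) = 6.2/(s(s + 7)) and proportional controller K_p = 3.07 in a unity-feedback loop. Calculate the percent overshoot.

Closed-loop characteristic equation: s² + 7s + 19.03 = 0, so ω_n = 4.363 rad/s and ζ = 7/(2·4.363) = 0.8022.
%OS = 100·exp(−πζ/√(1−ζ²)) = 100·exp(−π·0.8022/√0.3564) = 1.47%.

1.47%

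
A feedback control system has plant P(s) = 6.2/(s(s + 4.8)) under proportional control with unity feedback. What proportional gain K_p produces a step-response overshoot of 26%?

K_p = 5.98

From %OS = 100·exp(−πζ/√(1−ζ²)) = 26%, ζ = −ln(0.26)/√(π²+ln²(0.26)) = 0.3941.
Characteristic equation s² + 4.8s + 6.2K_p = 0 gives ζ = 4.8/(2√(6.2K_p)).
Setting ζ = 0.3941: √(6.2K_p) = 4.8/(2·0.3941) = 6.09, so K_p = 37.09/6.2 = 5.98.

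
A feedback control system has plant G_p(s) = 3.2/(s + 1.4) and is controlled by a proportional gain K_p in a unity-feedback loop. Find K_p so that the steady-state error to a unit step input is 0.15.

K_p = 2.48

For a type-0 loop with proportional control, e_ss = 1/(1 + K_p·G_p(0)).
G_p(0) = 2.286. Require 1/(1 + K_p·2.286) = 0.15, so 1 + 2.286·K_p = 6.667.
K_p = (6.667 − 1)/2.286 = 2.48.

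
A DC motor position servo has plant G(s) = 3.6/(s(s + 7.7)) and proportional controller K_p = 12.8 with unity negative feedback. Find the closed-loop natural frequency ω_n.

The closed-loop denominator is s(s+7.7) + 12.8·3.6 = s² + 7.7s + 46.08.
Matching s² + 2ζω_n s + ω_n²: ω_n = √46.08 = 6.788 rad/s and 2ζω_n = 7.7, so ζ = 7.7/(2·6.788) = 0.567.

ω_n = 6.79 rad/s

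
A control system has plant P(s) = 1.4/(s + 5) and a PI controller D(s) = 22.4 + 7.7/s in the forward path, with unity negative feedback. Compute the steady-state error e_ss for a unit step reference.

0

The open loop D(s)P(s) has a pole at the origin (type 1), so the static position error constant is infinite and e_ss = 1/(1+∞) = 0.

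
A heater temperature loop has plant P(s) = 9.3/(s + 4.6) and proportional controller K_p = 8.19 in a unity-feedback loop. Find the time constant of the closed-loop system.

τ = 0.0124 s

Closed-loop transfer function: T(s) = K_p·P(s)/(1 + K_p·P(s)) = 76.17/(s + 4.6 + 76.17) = 76.17/(s + 80.77).
Time constant τ = 1/80.77 = 0.0124 s.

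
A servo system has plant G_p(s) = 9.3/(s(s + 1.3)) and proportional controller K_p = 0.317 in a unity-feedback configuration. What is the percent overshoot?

From 1 + K_pG_p(s) = 0: s² + 1.3s + 2.948 = 0 ⇒ ω_n = 1.717, ζ = 0.3786.
%OS = 100·exp(−πζ/√(1−ζ²)) = 100·exp(−π·0.3786/√0.8567) = 27.7%.

27.7%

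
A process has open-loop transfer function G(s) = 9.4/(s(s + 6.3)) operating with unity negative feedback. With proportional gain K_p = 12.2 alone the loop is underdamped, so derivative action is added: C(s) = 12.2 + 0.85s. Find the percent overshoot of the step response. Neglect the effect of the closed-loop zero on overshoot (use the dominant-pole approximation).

6%

Forward path: (12.2 + 0.85s)·9.4/(s(s+6.3)). The closed-loop characteristic equation is s² + (6.3 + 9.4·0.85)s + 9.4·12.2 = 0.
That is s² + 14.29s + 114.7 = 0, so ω_n = 10.71 rad/s and ζ = 14.29/(2·10.71) = 0.6672.
%OS = 100·exp(−πζ/√(1−ζ²)) = 6%.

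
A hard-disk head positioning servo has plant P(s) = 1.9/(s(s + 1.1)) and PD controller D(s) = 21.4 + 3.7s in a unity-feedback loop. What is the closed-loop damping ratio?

ζ = 0.637

Forward path: (21.4 + 3.7s)·1.9/(s(s+1.1)). The closed-loop characteristic equation is s² + (1.1 + 1.9·3.7)s + 1.9·21.4 = 0.
That is s² + 8.13s + 40.66 = 0, so ω_n = 6.377 rad/s and ζ = 8.13/(2·6.377) = 0.6375.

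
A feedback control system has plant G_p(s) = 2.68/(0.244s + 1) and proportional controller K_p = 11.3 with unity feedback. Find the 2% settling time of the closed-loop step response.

T_s ≈ 0.0312 s

Closed loop: T(s) = K_p·G_p/(1+K_p·G_p) = 30.28/(0.244s + 1 + 30.28), with pole at s = −(1 + 30.28)/0.244 = −128.2.
τ = 1/128.2 = 0.0078 s, so 2% settling time ≈ 4τ = 0.0312 s.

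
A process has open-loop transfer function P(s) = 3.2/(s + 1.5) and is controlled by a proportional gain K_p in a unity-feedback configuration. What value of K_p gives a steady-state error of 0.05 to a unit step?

K_p = 8.91

Steady-state error for a unit step on this type-0 loop is 1/(1 + K_p·P(0)).
P(0) = 2.133. Require 1/(1 + K_p·2.133) = 0.05, so 1 + 2.133·K_p = 20.
K_p = (20 − 1)/2.133 = 8.91.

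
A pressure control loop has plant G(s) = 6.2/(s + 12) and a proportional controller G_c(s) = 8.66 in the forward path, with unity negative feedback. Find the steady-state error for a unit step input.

0.183

The loop is type 0. Static position error constant K_pos = G_c(0)·G(0) = 8.66·0.5167 = 4.474.
Steady-state error to a unit step: e_ss = 1/(1+K_pos) = 1/5.474 = 0.183.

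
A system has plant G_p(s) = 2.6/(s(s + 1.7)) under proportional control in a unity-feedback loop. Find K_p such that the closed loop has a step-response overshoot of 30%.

K_p = 2.17

From %OS = 100·exp(−πζ/√(1−ζ²)) = 30%, ζ = −ln(0.3)/√(π²+ln²(0.3)) = 0.3579.
Characteristic equation s² + 1.7s + 2.6K_p = 0 gives ζ = 1.7/(2√(2.6K_p)).
Setting ζ = 0.3579: √(2.6K_p) = 1.7/(2·0.3579) = 2.375, so K_p = 5.642/2.6 = 2.17.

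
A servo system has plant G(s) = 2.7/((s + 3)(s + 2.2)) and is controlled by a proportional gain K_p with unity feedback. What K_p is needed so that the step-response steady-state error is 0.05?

The loop is type 0, so e_ss(step) = 1/(1 + K_pos) with K_pos = K_p·G(0).
G(0) = 0.4091. Require 1/(1 + K_p·0.4091) = 0.05, so 1 + 0.4091·K_p = 20.
K_p = (20 − 1)/0.4091 = 46.4.

K_p = 46.4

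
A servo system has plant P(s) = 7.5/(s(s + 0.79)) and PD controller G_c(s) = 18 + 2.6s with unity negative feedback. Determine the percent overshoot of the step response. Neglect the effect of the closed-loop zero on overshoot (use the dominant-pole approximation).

0.36%

Forward path: (18 + 2.6s)·7.5/(s(s+0.79)). The closed-loop characteristic equation is s² + (0.79 + 7.5·2.6)s + 7.5·18 = 0.
That is s² + 20.29s + 135 = 0, so ω_n = 11.62 rad/s and ζ = 20.29/(2·11.62) = 0.8731.
%OS = 100·exp(−πζ/√(1−ζ²)) = 0.36%.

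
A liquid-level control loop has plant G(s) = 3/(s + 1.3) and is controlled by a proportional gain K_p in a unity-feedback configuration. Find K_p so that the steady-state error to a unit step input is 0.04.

The loop is type 0, so e_ss(step) = 1/(1 + K_pos) with K_pos = K_p·G(0).
G(0) = 2.308. Require 1/(1 + K_p·2.308) = 0.04, so 1 + 2.308·K_p = 25.
K_p = (25 − 1)/2.308 = 10.4.

K_p = 10.4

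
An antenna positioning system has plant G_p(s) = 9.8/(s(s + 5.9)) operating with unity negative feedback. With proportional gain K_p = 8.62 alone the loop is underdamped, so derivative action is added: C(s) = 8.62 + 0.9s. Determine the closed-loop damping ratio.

ζ = 0.801

Forward path: (8.62 + 0.9s)·9.8/(s(s+5.9)). The closed-loop characteristic equation is s² + (5.9 + 9.8·0.9)s + 9.8·8.62 = 0.
That is s² + 14.72s + 84.48 = 0, so ω_n = 9.191 rad/s and ζ = 14.72/(2·9.191) = 0.8008.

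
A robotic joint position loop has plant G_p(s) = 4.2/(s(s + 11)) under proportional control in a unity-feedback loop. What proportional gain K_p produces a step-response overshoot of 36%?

From %OS = 100·exp(−πζ/√(1−ζ²)) = 36%, ζ = −ln(0.36)/√(π²+ln²(0.36)) = 0.3093.
Characteristic equation s² + 11s + 4.2K_p = 0 gives ζ = 11/(2√(4.2K_p)).
Setting ζ = 0.3093: √(4.2K_p) = 11/(2·0.3093) = 17.78, so K_p = 316.3/4.2 = 75.3.

K_p = 75.3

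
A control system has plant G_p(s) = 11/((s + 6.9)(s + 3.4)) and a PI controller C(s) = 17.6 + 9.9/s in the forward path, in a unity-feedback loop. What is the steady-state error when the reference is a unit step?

0

The open loop C(s)G_p(s) has a pole at the origin (type 1), so the static position error constant is infinite and e_ss = 1/(1+∞) = 0.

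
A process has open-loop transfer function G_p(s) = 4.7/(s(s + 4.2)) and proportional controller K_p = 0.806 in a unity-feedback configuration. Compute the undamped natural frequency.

ω_n = 1.95 rad/s

1 + K_p·G_p(s) = 0 gives s² + 4.2s + 3.788 = 0.
So ω_n² = 3.788 ⇒ ω_n = 1.946 rad/s, and ζ = 4.2/(2ω_n) = 1.08.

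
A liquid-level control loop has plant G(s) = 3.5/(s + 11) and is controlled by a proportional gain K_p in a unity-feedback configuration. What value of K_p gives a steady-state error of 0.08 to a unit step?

K_p = 36.1

Steady-state error for a unit step on this type-0 loop is 1/(1 + K_p·G(0)).
G(0) = 0.3182. Require 1/(1 + K_p·0.3182) = 0.08, so 1 + 0.3182·K_p = 12.5.
K_p = (12.5 − 1)/0.3182 = 36.1.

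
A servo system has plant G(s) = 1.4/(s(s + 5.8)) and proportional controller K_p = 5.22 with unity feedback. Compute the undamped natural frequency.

ω_n = 2.7 rad/s

1 + K_p·G(s) = 0 gives s² + 5.8s + 7.308 = 0.
Matching s² + 2ζω_n s + ω_n²: ω_n = √7.308 = 2.703 rad/s and 2ζω_n = 5.8, so ζ = 5.8/(2·2.703) = 1.07.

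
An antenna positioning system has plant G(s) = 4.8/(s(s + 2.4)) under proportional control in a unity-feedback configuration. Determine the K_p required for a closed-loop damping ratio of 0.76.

Closed-loop characteristic equation: s² + 2.4s + K_p·4.8 = 0.
So ω_n = √(4.8K_p) and 2ζω_n = 2.4, giving ζ = 2.4/(2√(4.8K_p)).
Setting ζ = 0.76: √(4.8K_p) = 2.4/(2·0.76) = 1.579, so K_p = 2.493/4.8 = 0.519.

K_p = 0.519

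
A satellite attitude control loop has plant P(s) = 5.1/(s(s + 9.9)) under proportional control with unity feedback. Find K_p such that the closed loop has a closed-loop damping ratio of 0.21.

K_p = 109

Closed-loop characteristic equation: s² + 9.9s + K_p·5.1 = 0.
So ω_n = √(5.1K_p) and 2ζω_n = 9.9, giving ζ = 9.9/(2√(5.1K_p)).
Setting ζ = 0.21: √(5.1K_p) = 9.9/(2·0.21) = 23.57, so K_p = 555.6/5.1 = 109.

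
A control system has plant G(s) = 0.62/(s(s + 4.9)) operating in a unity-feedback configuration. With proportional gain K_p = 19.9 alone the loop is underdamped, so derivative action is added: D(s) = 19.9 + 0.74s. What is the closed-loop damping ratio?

ζ = 0.763

Forward path: (19.9 + 0.74s)·0.62/(s(s+4.9)). The closed-loop characteristic equation is s² + (4.9 + 0.62·0.74)s + 0.62·19.9 = 0.
That is s² + 5.359s + 12.34 = 0, so ω_n = 3.513 rad/s and ζ = 5.359/(2·3.513) = 0.7628.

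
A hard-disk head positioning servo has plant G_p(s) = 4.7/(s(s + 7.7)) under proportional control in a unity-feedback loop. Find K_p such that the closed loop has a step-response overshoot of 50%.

K_p = 67.9

From %OS = 100·exp(−πζ/√(1−ζ²)) = 50%, ζ = −ln(0.5)/√(π²+ln²(0.5)) = 0.2155.
Characteristic equation s² + 7.7s + 4.7K_p = 0 gives ζ = 7.7/(2√(4.7K_p)).
Setting ζ = 0.2155: √(4.7K_p) = 7.7/(2·0.2155) = 17.87, so K_p = 319.3/4.7 = 67.9.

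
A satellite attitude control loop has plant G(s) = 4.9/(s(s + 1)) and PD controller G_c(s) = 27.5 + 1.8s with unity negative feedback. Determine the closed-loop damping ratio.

Forward path: (27.5 + 1.8s)·4.9/(s(s+1)). The closed-loop characteristic equation is s² + (1 + 4.9·1.8)s + 4.9·27.5 = 0.
That is s² + 9.82s + 134.8 = 0, so ω_n = 11.61 rad/s and ζ = 9.82/(2·11.61) = 0.423.

ζ = 0.423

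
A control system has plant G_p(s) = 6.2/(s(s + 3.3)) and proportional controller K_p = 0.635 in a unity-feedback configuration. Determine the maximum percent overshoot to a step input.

Closed-loop characteristic equation: s² + 3.3s + 3.937 = 0, so ω_n = 1.984 rad/s and ζ = 3.3/(2·1.984) = 0.8316.
%OS = 100·exp(−πζ/√(1−ζ²)) = 100·exp(−π·0.8316/√0.3085) = 0.906%.

0.906%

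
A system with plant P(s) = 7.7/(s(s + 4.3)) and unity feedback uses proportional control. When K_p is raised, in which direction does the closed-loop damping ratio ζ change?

ζ = 4.3/(2√(7.7K_p)); increasing K_p raises the denominator, so ζ falls.

decrease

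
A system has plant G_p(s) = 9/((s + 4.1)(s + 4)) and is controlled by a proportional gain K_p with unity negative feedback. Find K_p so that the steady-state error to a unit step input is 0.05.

K_p = 34.6

For a type-0 loop with proportional control, e_ss = 1/(1 + K_p·G_p(0)).
G_p(0) = 0.5488. Require 1/(1 + K_p·0.5488) = 0.05, so 1 + 0.5488·K_p = 20.
K_p = (20 − 1)/0.5488 = 34.6.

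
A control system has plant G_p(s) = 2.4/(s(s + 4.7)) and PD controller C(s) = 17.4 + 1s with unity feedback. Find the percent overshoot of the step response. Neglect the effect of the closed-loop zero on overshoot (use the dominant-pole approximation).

Forward path: (17.4 + 1s)·2.4/(s(s+4.7)). The closed-loop characteristic equation is s² + (4.7 + 2.4·1)s + 2.4·17.4 = 0.
That is s² + 7.1s + 41.76 = 0, so ω_n = 6.462 rad/s and ζ = 7.1/(2·6.462) = 0.5493.
%OS = 100·exp(−πζ/√(1−ζ²)) = 12.7%.

12.7%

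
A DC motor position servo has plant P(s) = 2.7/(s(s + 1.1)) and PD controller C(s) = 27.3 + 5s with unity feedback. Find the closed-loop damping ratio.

ζ = 0.85

Forward path: (27.3 + 5s)·2.7/(s(s+1.1)). The closed-loop characteristic equation is s² + (1.1 + 2.7·5)s + 2.7·27.3 = 0.
That is s² + 14.6s + 73.71 = 0, so ω_n = 8.585 rad/s and ζ = 14.6/(2·8.585) = 0.8503.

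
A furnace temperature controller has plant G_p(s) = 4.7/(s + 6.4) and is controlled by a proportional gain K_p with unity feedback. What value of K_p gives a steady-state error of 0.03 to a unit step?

K_p = 44

Steady-state error for a unit step on this type-0 loop is 1/(1 + K_p·G_p(0)).
G_p(0) = 0.7344. Require 1/(1 + K_p·0.7344) = 0.03, so 1 + 0.7344·K_p = 33.33.
K_p = (33.33 − 1)/0.7344 = 44.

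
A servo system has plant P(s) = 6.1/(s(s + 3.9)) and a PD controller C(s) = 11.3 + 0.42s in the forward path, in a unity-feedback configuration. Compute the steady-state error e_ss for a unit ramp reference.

0.0566

The loop has one pole at the origin (type 1). Velocity error constant K_v = lim_{s→0} s·C(s)P(s) = 11.3·6.1/3.9 = 17.67.
Steady-state error to a unit ramp: e_ss = 1/K_v = 0.0566.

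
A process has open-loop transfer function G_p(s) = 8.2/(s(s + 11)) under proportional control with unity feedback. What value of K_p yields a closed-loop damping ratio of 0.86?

K_p = 4.99

Closed-loop characteristic equation: s² + 11s + K_p·8.2 = 0.
So ω_n = √(8.2K_p) and 2ζω_n = 11, giving ζ = 11/(2√(8.2K_p)).
Setting ζ = 0.86: √(8.2K_p) = 11/(2·0.86) = 6.395, so K_p = 40.9/8.2 = 4.99.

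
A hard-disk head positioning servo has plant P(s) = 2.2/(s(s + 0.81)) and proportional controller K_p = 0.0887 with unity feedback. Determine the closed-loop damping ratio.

1 + K_p·P(s) = 0 gives s² + 0.81s + 0.1951 = 0.
Matching s² + 2ζω_n s + ω_n²: ω_n = √0.1951 = 0.4417 rad/s and 2ζω_n = 0.81, so ζ = 0.81/(2·0.4417) = 0.917.

ζ = 0.917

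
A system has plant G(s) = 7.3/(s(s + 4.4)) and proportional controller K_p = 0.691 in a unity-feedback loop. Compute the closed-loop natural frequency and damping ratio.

The closed-loop denominator is s(s+4.4) + 0.691·7.3 = s² + 4.4s + 5.044.
Matching s² + 2ζω_n s + ω_n²: ω_n = √5.044 = 2.246 rad/s and 2ζω_n = 4.4, so ζ = 4.4/(2·2.246) = 0.98.

ω_n = 2.25 rad/s, ζ = 0.98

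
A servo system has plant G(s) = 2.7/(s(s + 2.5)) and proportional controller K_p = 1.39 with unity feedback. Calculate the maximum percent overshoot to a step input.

7.04%

Closed-loop characteristic equation: s² + 2.5s + 3.753 = 0, so ω_n = 1.937 rad/s and ζ = 2.5/(2·1.937) = 0.6452.
%OS = 100·exp(−πζ/√(1−ζ²)) = 100·exp(−π·0.6452/√0.5837) = 7.04%.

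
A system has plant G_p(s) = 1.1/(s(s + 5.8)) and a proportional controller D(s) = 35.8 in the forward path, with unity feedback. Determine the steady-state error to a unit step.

0

The open loop D(s)G_p(s) has a pole at the origin (type 1), so the static position error constant is infinite and e_ss = 1/(1+∞) = 0.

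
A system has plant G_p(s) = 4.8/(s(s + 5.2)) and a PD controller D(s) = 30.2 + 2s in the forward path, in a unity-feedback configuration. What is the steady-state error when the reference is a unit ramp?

The loop has one pole at the origin (type 1). Velocity error constant K_v = lim_{s→0} s·D(s)G_p(s) = 30.2·4.8/5.2 = 27.88.
Steady-state error to a unit ramp: e_ss = 1/K_v = 0.0359.

0.0359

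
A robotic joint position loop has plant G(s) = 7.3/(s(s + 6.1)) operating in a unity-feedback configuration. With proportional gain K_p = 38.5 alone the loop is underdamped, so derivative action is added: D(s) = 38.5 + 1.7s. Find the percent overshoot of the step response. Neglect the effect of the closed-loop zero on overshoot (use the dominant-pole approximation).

12.5%

Forward path: (38.5 + 1.7s)·7.3/(s(s+6.1)). The closed-loop characteristic equation is s² + (6.1 + 7.3·1.7)s + 7.3·38.5 = 0.
That is s² + 18.51s + 281.1 = 0, so ω_n = 16.76 rad/s and ζ = 18.51/(2·16.76) = 0.5521.
%OS = 100·exp(−πζ/√(1−ζ²)) = 12.5%.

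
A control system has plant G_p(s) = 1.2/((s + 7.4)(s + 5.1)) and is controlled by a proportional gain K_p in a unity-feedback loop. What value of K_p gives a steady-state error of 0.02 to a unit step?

For a type-0 loop with proportional control, e_ss = 1/(1 + K_p·G_p(0)).
G_p(0) = 0.0318. Require 1/(1 + K_p·0.0318) = 0.02, so 1 + 0.0318·K_p = 50.
K_p = (50 − 1)/0.0318 = 1540.

K_p = 1540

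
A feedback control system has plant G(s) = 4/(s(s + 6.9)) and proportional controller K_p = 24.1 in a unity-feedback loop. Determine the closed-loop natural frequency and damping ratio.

ω_n = 9.82 rad/s, ζ = 0.351

1 + K_p·G(s) = 0 gives s² + 6.9s + 96.4 = 0.
So ω_n² = 96.4 ⇒ ω_n = 9.818 rad/s, and ζ = 6.9/(2ω_n) = 0.351.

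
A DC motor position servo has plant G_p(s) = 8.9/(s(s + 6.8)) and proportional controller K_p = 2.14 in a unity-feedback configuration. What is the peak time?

T_p = 1.15 s

Closed-loop characteristic equation: s² + 6.8s + 19.05 = 0, so ω_n = 4.364 rad/s and ζ = 6.8/(2·4.364) = 0.7791.
Damped frequency ω_d = ω_n√(1−ζ²) = 2.736 rad/s, so peak time T_p = π/ω_d = 1.15 s.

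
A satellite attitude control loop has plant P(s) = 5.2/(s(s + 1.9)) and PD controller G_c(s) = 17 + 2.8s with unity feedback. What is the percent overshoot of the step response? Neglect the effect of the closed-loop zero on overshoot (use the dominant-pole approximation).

Forward path: (17 + 2.8s)·5.2/(s(s+1.9)). The closed-loop characteristic equation is s² + (1.9 + 5.2·2.8)s + 5.2·17 = 0.
That is s² + 16.46s + 88.4 = 0, so ω_n = 9.402 rad/s and ζ = 16.46/(2·9.402) = 0.8753.
%OS = 100·exp(−πζ/√(1−ζ²)) = 0.339%.

0.339%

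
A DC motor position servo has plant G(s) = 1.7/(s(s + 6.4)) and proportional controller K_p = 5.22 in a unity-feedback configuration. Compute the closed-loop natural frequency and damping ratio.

With unity feedback the closed-loop characteristic equation is s² + 6.4s + 5.22·1.7 = s² + 6.4s + 8.874 = 0.
So ω_n² = 8.874 ⇒ ω_n = 2.979 rad/s, and ζ = 6.4/(2ω_n) = 1.07.

ω_n = 2.98 rad/s, ζ = 1.07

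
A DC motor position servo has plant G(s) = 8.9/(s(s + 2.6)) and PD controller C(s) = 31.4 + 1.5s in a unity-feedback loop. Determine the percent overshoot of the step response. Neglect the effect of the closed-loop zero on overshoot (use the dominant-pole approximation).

18.2%

Forward path: (31.4 + 1.5s)·8.9/(s(s+2.6)). The closed-loop characteristic equation is s² + (2.6 + 8.9·1.5)s + 8.9·31.4 = 0.
That is s² + 15.95s + 279.5 = 0, so ω_n = 16.72 rad/s and ζ = 15.95/(2·16.72) = 0.4771.
%OS = 100·exp(−πζ/√(1−ζ²)) = 18.2%.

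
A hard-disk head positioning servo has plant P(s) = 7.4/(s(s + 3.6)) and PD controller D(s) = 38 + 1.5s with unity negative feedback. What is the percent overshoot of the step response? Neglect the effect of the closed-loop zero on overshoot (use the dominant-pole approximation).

Forward path: (38 + 1.5s)·7.4/(s(s+3.6)). The closed-loop characteristic equation is s² + (3.6 + 7.4·1.5)s + 7.4·38 = 0.
That is s² + 14.7s + 281.2 = 0, so ω_n = 16.77 rad/s and ζ = 14.7/(2·16.77) = 0.4383.
%OS = 100·exp(−πζ/√(1−ζ²)) = 21.6%.

21.6%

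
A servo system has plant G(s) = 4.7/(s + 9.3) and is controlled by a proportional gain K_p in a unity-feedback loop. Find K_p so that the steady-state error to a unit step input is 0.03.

K_p = 64

For a type-0 loop with proportional control, e_ss = 1/(1 + K_p·G(0)).
G(0) = 0.5054. Require 1/(1 + K_p·0.5054) = 0.03, so 1 + 0.5054·K_p = 33.33.
K_p = (33.33 − 1)/0.5054 = 64.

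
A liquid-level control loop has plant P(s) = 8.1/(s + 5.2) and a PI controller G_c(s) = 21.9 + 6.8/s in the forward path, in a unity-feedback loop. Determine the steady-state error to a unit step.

The open loop G_c(s)P(s) has a pole at the origin (type 1), so the static position error constant is infinite and e_ss = 1/(1+∞) = 0.

0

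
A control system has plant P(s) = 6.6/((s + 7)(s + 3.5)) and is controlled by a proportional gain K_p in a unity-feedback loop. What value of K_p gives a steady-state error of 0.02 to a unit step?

K_p = 182

Steady-state error for a unit step on this type-0 loop is 1/(1 + K_p·P(0)).
P(0) = 0.2694. Require 1/(1 + K_p·0.2694) = 0.02, so 1 + 0.2694·K_p = 50.
K_p = (50 − 1)/0.2694 = 182.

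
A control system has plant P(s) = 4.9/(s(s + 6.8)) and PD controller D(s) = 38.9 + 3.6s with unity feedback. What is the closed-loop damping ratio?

Forward path: (38.9 + 3.6s)·4.9/(s(s+6.8)). The closed-loop characteristic equation is s² + (6.8 + 4.9·3.6)s + 4.9·38.9 = 0.
That is s² + 24.44s + 190.6 = 0, so ω_n = 13.81 rad/s and ζ = 24.44/(2·13.81) = 0.8851.

ζ = 0.885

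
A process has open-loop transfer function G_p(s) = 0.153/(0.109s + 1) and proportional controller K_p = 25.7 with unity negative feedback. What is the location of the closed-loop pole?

Closed loop: T(s) = K_p·G_p/(1+K_p·G_p) = 3.932/(0.109s + 1 + 3.932), with pole at s = −(1 + 3.932)/0.109 = −45.25.

s = -45.25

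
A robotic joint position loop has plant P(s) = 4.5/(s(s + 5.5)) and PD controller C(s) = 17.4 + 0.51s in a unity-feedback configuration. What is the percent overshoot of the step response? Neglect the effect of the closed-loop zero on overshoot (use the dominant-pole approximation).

21.4%

Forward path: (17.4 + 0.51s)·4.5/(s(s+5.5)). The closed-loop characteristic equation is s² + (5.5 + 4.5·0.51)s + 4.5·17.4 = 0.
That is s² + 7.795s + 78.3 = 0, so ω_n = 8.849 rad/s and ζ = 7.795/(2·8.849) = 0.4405.
%OS = 100·exp(−πζ/√(1−ζ²)) = 21.4%.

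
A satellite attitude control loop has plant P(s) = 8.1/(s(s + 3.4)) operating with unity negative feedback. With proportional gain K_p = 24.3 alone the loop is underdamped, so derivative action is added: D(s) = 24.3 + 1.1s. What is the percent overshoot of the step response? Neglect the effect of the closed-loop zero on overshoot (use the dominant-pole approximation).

21.6%

Forward path: (24.3 + 1.1s)·8.1/(s(s+3.4)). The closed-loop characteristic equation is s² + (3.4 + 8.1·1.1)s + 8.1·24.3 = 0.
That is s² + 12.31s + 196.8 = 0, so ω_n = 14.03 rad/s and ζ = 12.31/(2·14.03) = 0.4387.
%OS = 100·exp(−πζ/√(1−ζ²)) = 21.6%.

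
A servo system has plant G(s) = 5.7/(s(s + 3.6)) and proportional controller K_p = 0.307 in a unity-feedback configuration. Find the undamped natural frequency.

ω_n = 1.32 rad/s

The closed-loop denominator is s(s+3.6) + 0.307·5.7 = s² + 3.6s + 1.75.
So ω_n² = 1.75 ⇒ ω_n = 1.323 rad/s, and ζ = 3.6/(2ω_n) = 1.36.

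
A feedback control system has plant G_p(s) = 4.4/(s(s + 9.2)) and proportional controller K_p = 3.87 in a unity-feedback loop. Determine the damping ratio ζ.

The closed-loop denominator is s(s+9.2) + 3.87·4.4 = s² + 9.2s + 17.03.
So ω_n² = 17.03 ⇒ ω_n = 4.126 rad/s, and ζ = 9.2/(2ω_n) = 1.11.

ζ = 1.11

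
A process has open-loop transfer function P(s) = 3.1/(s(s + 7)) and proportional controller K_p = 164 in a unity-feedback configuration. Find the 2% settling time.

T_s ≈ 1.14 s

Closed-loop characteristic equation: s² + 7s + 508.4 = 0, so ω_n = 22.55 rad/s and ζ = 7/(2·22.55) = 0.1552.
2% settling time T_s ≈ 4/(ζω_n) = 4/3.5 = 1.14 s.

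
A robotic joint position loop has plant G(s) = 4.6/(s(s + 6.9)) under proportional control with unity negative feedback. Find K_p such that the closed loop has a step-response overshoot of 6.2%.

From %OS = 100·exp(−πζ/√(1−ζ²)) = 6.2%, ζ = −ln(0.062)/√(π²+ln²(0.062)) = 0.6628.
Characteristic equation s² + 6.9s + 4.6K_p = 0 gives ζ = 6.9/(2√(4.6K_p)).
Setting ζ = 0.6628: √(4.6K_p) = 6.9/(2·0.6628) = 5.205, so K_p = 27.1/4.6 = 5.89.

K_p = 5.89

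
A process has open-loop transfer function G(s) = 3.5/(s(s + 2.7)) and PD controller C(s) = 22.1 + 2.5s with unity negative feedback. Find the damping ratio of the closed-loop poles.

Forward path: (22.1 + 2.5s)·3.5/(s(s+2.7)). The closed-loop characteristic equation is s² + (2.7 + 3.5·2.5)s + 3.5·22.1 = 0.
That is s² + 11.45s + 77.35 = 0, so ω_n = 8.795 rad/s and ζ = 11.45/(2·8.795) = 0.6509.

ζ = 0.651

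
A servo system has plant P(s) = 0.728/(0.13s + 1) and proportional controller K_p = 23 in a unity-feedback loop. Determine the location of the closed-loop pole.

Closed loop: T(s) = K_p·P/(1+K_p·P) = 16.74/(0.13s + 1 + 16.74), with pole at s = −(1 + 16.74)/0.13 = −136.5.

s = -136.5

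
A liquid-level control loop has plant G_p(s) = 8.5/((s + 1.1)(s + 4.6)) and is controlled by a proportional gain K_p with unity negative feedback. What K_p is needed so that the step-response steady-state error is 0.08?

The loop is type 0, so e_ss(step) = 1/(1 + K_pos) with K_pos = K_p·G_p(0).
G_p(0) = 1.68. Require 1/(1 + K_p·1.68) = 0.08, so 1 + 1.68·K_p = 12.5.
K_p = (12.5 − 1)/1.68 = 6.85.

K_p = 6.85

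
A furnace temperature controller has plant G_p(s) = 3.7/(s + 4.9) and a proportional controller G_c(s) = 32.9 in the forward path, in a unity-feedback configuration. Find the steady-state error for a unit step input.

0.0387

The loop is type 0. Static position error constant K_pos = G_c(0)·G_p(0) = 32.9·0.7551 = 24.84.
Steady-state error to a unit step: e_ss = 1/(1+K_pos) = 1/25.84 = 0.0387.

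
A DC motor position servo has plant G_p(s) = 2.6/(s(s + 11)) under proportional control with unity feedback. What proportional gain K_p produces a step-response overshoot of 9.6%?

From %OS = 100·exp(−πζ/√(1−ζ²)) = 9.6%, ζ = −ln(0.096)/√(π²+ln²(0.096)) = 0.5979.
Characteristic equation s² + 11s + 2.6K_p = 0 gives ζ = 11/(2√(2.6K_p)).
Setting ζ = 0.5979: √(2.6K_p) = 11/(2·0.5979) = 9.199, so K_p = 84.62/2.6 = 32.5.

K_p = 32.5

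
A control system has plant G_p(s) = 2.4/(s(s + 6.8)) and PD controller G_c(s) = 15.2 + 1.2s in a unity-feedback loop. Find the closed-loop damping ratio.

Forward path: (15.2 + 1.2s)·2.4/(s(s+6.8)). The closed-loop characteristic equation is s² + (6.8 + 2.4·1.2)s + 2.4·15.2 = 0.
That is s² + 9.68s + 36.48 = 0, so ω_n = 6.04 rad/s and ζ = 9.68/(2·6.04) = 0.8013.

ζ = 0.801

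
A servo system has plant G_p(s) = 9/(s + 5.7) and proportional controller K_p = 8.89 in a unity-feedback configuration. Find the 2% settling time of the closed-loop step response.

T_s ≈ 0.0467 s

Closed-loop transfer function: T(s) = K_p·G_p(s)/(1 + K_p·G_p(s)) = 80.01/(s + 5.7 + 80.01) = 80.01/(s + 85.71).
Time constant τ = 1/85.71 = 0.01167 s, so the 2% settling time is about 4τ = 0.0467 s.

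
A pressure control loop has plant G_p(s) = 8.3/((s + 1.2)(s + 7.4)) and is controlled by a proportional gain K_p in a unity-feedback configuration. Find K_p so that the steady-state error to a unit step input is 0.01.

The loop is type 0, so e_ss(step) = 1/(1 + K_pos) with K_pos = K_p·G_p(0).
G_p(0) = 0.9347. Require 1/(1 + K_p·0.9347) = 0.01, so 1 + 0.9347·K_p = 100.
K_p = (100 − 1)/0.9347 = 106.

K_p = 106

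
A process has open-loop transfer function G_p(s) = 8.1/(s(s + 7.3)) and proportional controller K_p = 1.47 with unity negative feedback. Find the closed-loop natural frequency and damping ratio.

ω_n = 3.45 rad/s, ζ = 1.06

With unity feedback the closed-loop characteristic equation is s² + 7.3s + 1.47·8.1 = s² + 7.3s + 11.91 = 0.
So ω_n² = 11.91 ⇒ ω_n = 3.451 rad/s, and ζ = 7.3/(2ω_n) = 1.06.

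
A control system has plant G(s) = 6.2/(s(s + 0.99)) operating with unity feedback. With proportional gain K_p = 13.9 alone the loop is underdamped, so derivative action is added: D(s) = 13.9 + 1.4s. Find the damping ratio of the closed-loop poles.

ζ = 0.521

Forward path: (13.9 + 1.4s)·6.2/(s(s+0.99)). The closed-loop characteristic equation is s² + (0.99 + 6.2·1.4)s + 6.2·13.9 = 0.
That is s² + 9.67s + 86.18 = 0, so ω_n = 9.283 rad/s and ζ = 9.67/(2·9.283) = 0.5208.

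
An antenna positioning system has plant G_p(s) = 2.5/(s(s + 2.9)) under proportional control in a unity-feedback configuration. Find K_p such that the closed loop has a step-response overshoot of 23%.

K_p = 4.68

From %OS = 100·exp(−πζ/√(1−ζ²)) = 23%, ζ = −ln(0.23)/√(π²+ln²(0.23)) = 0.4237.
Characteristic equation s² + 2.9s + 2.5K_p = 0 gives ζ = 2.9/(2√(2.5K_p)).
Setting ζ = 0.4237: √(2.5K_p) = 2.9/(2·0.4237) = 3.422, so K_p = 11.71/2.5 = 4.68.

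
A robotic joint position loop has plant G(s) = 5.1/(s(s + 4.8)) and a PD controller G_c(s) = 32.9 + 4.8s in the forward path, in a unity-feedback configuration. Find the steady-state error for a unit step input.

0

The open loop G_c(s)G(s) has a pole at the origin (type 1), so the static position error constant is infinite and e_ss = 1/(1+∞) = 0.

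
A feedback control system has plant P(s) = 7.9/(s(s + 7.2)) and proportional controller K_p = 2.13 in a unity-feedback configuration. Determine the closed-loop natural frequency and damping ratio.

ω_n = 4.1 rad/s, ζ = 0.878

The closed-loop denominator is s(s+7.2) + 2.13·7.9 = s² + 7.2s + 16.83.
Matching s² + 2ζω_n s + ω_n²: ω_n = √16.83 = 4.102 rad/s and 2ζω_n = 7.2, so ζ = 7.2/(2·4.102) = 0.878.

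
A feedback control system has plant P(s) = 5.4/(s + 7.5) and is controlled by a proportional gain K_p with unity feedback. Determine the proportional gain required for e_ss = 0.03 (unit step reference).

The loop is type 0, so e_ss(step) = 1/(1 + K_pos) with K_pos = K_p·P(0).
P(0) = 0.72. Require 1/(1 + K_p·0.72) = 0.03, so 1 + 0.72·K_p = 33.33.
K_p = (33.33 − 1)/0.72 = 44.9.

K_p = 44.9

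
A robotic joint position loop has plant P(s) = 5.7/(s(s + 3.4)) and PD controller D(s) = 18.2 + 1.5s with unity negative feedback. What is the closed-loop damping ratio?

ζ = 0.587

Forward path: (18.2 + 1.5s)·5.7/(s(s+3.4)). The closed-loop characteristic equation is s² + (3.4 + 5.7·1.5)s + 5.7·18.2 = 0.
That is s² + 11.95s + 103.7 = 0, so ω_n = 10.19 rad/s and ζ = 11.95/(2·10.19) = 0.5866.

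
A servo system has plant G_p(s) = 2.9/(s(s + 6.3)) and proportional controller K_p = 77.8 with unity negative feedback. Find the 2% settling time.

T_s ≈ 1.27 s

Closed-loop characteristic equation: s² + 6.3s + 225.6 = 0, so ω_n = 15.02 rad/s and ζ = 6.3/(2·15.02) = 0.2097.
2% settling time T_s ≈ 4/(ζω_n) = 4/3.15 = 1.27 s.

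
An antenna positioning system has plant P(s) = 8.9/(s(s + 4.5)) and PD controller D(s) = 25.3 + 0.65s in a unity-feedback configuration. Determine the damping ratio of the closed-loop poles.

ζ = 0.343

Forward path: (25.3 + 0.65s)·8.9/(s(s+4.5)). The closed-loop characteristic equation is s² + (4.5 + 8.9·0.65)s + 8.9·25.3 = 0.
That is s² + 10.29s + 225.2 = 0, so ω_n = 15.01 rad/s and ζ = 10.29/(2·15.01) = 0.3427.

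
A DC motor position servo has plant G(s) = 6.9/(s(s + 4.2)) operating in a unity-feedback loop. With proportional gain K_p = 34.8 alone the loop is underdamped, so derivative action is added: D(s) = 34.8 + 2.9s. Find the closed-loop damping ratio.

Forward path: (34.8 + 2.9s)·6.9/(s(s+4.2)). The closed-loop characteristic equation is s² + (4.2 + 6.9·2.9)s + 6.9·34.8 = 0.
That is s² + 24.21s + 240.1 = 0, so ω_n = 15.5 rad/s and ζ = 24.21/(2·15.5) = 0.7812.

ζ = 0.781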